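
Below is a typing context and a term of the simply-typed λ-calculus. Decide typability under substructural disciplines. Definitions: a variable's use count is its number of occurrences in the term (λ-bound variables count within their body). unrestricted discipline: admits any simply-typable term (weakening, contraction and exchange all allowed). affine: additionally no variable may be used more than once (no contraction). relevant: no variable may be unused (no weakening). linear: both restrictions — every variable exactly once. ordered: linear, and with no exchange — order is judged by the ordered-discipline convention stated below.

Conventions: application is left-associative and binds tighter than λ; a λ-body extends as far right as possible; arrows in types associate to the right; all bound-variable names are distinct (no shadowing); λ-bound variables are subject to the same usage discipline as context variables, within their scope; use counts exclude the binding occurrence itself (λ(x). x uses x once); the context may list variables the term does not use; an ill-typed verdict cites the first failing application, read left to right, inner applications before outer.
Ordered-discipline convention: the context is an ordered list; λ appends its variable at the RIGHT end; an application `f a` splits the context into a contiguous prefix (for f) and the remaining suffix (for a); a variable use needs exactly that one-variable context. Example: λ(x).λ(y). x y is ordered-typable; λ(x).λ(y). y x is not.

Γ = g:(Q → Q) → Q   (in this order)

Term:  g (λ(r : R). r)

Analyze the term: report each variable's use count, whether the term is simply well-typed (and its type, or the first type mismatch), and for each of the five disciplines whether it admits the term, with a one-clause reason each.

variable uses: g=1; r (bound)=1
left-to-right use order: g, r
typing: ill-typed: an application expects Q → Q but receives R → R
ordered ✗ (not simply typable)
linear ✗ (fails simple typing)
affine ✗ (a type mismatch blocks all five)
relevant ✗ (the type mismatch rejects it)
unrestricted ✗ (not simply typable)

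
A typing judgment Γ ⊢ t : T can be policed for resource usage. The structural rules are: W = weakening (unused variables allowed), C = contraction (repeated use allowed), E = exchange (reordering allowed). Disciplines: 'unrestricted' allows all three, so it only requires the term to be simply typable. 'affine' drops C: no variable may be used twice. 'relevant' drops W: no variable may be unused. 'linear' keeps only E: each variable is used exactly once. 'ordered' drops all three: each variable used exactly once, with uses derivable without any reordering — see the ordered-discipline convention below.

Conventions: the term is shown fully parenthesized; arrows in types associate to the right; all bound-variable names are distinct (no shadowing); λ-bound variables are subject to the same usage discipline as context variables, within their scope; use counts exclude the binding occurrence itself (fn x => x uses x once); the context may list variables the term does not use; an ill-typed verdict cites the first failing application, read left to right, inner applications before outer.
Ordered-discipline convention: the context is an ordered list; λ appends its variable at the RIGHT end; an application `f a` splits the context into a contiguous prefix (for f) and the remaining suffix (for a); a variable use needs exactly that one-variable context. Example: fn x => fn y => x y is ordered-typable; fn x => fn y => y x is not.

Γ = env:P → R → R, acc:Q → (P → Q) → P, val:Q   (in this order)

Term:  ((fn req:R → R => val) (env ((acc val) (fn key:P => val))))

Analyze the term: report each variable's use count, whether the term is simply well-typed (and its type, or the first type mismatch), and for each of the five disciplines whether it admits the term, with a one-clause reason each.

usage: env=1, acc=1, val=3, req (λ-bound)=0, key (λ-bound)=0
order of uses: val, env, acc, val, val
typing: ✓ — Q
ordered: ✗, needs contraction — val ×3; req, key left unused
linear: ✗, needs contraction — val ×3; req, key left unused
affine: ✗, needs contraction — val ×3
relevant: ✗, req, key left unused
unrestricted: ✓, type-checks (Q) and nothing is barred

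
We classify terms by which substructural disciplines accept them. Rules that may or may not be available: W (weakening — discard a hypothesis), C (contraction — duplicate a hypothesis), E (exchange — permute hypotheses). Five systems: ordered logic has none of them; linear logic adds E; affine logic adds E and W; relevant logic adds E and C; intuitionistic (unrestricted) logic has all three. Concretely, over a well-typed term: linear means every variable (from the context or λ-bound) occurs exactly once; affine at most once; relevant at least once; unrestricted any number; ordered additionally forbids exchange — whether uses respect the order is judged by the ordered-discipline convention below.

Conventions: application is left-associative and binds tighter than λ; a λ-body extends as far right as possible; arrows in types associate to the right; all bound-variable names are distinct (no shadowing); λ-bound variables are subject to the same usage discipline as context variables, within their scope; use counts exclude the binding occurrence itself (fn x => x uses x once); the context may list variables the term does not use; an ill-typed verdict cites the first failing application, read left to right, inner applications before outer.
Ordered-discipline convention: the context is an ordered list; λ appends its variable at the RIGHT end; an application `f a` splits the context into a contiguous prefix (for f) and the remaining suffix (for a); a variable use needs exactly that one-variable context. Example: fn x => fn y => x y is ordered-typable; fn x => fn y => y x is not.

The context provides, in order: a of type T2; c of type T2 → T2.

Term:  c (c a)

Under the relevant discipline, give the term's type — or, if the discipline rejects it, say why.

term : T2
counts: a: 1×, c: 2×
use order (left to right): c, c, a
typing: ✓ — T2
summary: ordered ✗, linear ✗, affine ✗, relevant ✓, unrestricted ✓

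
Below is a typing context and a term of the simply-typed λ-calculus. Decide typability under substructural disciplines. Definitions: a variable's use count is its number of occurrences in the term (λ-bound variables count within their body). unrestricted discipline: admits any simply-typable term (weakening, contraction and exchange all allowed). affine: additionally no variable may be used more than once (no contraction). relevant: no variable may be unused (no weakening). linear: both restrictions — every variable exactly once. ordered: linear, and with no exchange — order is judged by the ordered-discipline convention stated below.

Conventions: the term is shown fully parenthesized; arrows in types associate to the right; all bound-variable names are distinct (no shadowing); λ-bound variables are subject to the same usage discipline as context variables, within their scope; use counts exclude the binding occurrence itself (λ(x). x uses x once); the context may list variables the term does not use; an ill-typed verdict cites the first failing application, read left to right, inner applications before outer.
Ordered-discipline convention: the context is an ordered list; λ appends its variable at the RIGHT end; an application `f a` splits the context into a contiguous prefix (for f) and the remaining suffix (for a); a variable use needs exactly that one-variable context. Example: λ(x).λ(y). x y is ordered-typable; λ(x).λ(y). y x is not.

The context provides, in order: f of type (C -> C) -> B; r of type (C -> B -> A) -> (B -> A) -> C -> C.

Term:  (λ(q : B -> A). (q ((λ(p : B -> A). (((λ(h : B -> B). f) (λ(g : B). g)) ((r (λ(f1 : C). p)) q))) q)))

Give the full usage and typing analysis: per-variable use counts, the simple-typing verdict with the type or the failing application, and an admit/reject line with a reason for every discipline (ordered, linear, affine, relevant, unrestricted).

use counts: f: 1×, r: 1×, q (bound): 3×, p (bound): 1×, h (bound): 0×, g (bound): 1×, f1 (bound): 0×
order of uses: q, f, g, r, p, q, q
typing: the term checks, with type (B -> A) -> A
ordered ✗ (uses contraction: q ×3; h, f1 left unused)
linear ✗ (uses contraction: q ×3; h, f1 left unused)
affine ✗ (uses contraction: q ×3)
relevant ✗ (h, f1 left unused)
unrestricted ✓ (type-checks ((B -> A) -> A) and nothing is barred)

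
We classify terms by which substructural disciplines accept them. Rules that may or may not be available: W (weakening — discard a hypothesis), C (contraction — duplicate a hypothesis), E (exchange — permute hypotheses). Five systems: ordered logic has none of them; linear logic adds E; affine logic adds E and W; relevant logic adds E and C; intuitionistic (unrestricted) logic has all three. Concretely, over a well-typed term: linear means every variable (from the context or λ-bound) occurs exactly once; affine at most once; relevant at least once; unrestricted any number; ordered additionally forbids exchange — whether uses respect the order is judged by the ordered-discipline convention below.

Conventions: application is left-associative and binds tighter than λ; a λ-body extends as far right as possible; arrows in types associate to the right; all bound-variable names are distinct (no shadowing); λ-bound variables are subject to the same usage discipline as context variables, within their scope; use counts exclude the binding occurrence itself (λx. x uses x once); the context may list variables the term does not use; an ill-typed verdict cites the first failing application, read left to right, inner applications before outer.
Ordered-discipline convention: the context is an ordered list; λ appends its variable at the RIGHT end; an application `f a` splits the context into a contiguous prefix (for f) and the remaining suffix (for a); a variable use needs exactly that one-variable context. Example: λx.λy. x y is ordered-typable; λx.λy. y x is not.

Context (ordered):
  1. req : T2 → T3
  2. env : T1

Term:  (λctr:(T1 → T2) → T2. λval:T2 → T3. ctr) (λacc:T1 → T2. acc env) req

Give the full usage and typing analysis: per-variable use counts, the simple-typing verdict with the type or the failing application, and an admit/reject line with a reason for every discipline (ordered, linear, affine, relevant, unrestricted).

usage: req: 1×; env: 1×; ctr (bound): 1×; val (bound): 0×; acc (bound): 1×
left-to-right use order: ctr, acc, env, req
typing: the term checks, with type (T1 → T2) → T2
ordered: ✗, needs weakening: val unused
linear: ✗, needs weakening: val unused
affine: ✓, at most one use each (req, env, ctr, val, acc)
relevant: ✗, needs weakening: val unused
unrestricted: ✓, simply typable at (T1 → T2) → T2; W, C, E all held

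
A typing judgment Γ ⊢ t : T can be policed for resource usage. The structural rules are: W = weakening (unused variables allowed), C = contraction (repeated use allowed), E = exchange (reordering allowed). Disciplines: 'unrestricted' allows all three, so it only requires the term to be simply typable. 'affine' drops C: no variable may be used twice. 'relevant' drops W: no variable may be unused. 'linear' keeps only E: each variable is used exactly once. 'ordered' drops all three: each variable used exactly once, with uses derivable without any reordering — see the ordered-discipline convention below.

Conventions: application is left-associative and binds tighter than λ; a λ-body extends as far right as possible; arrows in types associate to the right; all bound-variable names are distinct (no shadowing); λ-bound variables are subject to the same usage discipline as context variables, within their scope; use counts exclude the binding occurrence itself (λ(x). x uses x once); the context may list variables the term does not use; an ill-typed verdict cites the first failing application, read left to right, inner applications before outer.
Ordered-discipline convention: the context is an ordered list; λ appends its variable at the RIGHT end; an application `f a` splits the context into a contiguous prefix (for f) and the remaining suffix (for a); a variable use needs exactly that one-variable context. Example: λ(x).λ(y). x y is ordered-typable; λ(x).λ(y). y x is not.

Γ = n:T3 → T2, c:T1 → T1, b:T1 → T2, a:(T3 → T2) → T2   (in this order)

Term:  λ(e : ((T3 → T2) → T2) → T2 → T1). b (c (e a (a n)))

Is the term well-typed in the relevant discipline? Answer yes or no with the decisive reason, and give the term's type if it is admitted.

yes — n, c, b, a, e: all used, weakening unneeded; term : (((T3 → T2) → T2) → T2 → T1) → T2
use counts: n: 1×, c: 1×, b: 1×, a: 2×, e [bound]: 1×
uses in reading order: b, c, e, a, a, n
typing: ✓ — (((T3 → T2) → T2) → T2 → T1) → T2
across the five disciplines: ordered ✗, linear ✗, affine ✗, relevant ✓, unrestricted ✓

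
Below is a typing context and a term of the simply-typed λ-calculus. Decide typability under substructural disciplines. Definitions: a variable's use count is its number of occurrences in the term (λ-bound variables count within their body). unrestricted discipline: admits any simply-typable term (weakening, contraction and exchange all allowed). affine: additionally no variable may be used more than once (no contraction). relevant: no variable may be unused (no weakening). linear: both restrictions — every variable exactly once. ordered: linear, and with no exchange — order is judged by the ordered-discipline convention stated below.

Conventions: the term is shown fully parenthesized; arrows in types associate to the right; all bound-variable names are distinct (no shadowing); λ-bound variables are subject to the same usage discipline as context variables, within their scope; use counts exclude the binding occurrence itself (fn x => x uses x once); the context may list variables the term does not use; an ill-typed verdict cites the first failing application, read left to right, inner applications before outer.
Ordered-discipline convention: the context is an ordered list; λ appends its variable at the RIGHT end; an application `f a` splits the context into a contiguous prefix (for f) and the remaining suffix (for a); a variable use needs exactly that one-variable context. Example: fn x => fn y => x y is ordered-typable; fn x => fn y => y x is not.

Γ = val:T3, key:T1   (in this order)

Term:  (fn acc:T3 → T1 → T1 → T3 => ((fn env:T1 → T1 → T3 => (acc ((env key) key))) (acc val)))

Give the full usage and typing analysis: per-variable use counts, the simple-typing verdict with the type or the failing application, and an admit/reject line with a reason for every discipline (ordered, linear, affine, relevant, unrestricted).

counts: val: 1×; key: 2×; acc [bound]: 2×; env [bound]: 1×
use order (left to right): acc, env, key, key, acc, val
typing: well-typed at (T3 → T1 → T1 → T3) → T1 → T1 → T3
ordered: ✗ — repeated use of key ×2, acc ×2
linear: ✗ — repeated use of key ×2, acc ×2
affine: ✗ — repeated use of key ×2, acc ×2
relevant: ✓ — val, key, acc, env: all used, weakening unneeded
unrestricted: ✓ — type-checks ((T3 → T1 → T1 → T3) → T1 → T1 → T3) and nothing is barred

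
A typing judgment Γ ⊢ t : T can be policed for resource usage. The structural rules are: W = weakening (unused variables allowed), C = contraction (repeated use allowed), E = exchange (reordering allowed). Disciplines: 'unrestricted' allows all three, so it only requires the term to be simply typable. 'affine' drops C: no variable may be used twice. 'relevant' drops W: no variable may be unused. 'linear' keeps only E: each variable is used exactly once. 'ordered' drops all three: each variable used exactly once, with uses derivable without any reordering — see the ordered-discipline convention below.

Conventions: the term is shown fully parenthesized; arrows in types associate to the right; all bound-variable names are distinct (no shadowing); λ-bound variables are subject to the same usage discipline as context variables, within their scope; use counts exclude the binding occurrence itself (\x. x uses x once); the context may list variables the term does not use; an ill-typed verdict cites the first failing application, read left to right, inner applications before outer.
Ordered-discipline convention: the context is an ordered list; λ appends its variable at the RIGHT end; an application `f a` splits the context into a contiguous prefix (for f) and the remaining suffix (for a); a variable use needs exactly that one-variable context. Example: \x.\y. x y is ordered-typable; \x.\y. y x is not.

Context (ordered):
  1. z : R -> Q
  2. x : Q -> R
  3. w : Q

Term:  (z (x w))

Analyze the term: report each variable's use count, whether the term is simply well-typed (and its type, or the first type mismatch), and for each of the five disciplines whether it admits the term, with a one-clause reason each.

counts: z=1, x=1, w=1
use order (left to right): z, x, w
typing: ✓ — Q
ordered ✓ (one use each (z, x, w); ordered split holds)
linear ✓ (z, x, w: one use apiece)
affine ✓ (no duplicate uses among z, x, w)
relevant ✓ (every one of z, x, w appears)
unrestricted ✓ (typability at Q is all that's needed)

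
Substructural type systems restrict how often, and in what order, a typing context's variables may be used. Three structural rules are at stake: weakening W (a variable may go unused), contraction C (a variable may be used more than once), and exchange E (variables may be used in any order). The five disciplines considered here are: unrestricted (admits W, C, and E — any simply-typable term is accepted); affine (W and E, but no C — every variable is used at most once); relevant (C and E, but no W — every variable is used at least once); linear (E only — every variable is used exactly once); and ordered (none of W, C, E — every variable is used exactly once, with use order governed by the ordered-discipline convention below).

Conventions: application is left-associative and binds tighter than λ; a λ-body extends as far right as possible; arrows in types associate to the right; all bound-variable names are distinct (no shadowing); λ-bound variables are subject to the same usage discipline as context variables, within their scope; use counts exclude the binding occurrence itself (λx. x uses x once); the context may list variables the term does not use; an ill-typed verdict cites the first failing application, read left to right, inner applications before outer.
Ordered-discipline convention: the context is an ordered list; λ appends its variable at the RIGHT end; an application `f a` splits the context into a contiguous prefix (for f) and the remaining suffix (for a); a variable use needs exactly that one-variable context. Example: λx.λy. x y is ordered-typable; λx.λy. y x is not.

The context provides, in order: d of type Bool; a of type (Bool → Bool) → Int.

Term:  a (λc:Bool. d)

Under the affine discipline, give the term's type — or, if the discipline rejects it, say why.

term : Int
variable uses: d=1, a=1, c (bound)=0
uses in reading order: a, d
typing: ✓ — Int
per-discipline verdicts: ordered ✗, linear ✗, affine ✓, relevant ✗, unrestricted ✓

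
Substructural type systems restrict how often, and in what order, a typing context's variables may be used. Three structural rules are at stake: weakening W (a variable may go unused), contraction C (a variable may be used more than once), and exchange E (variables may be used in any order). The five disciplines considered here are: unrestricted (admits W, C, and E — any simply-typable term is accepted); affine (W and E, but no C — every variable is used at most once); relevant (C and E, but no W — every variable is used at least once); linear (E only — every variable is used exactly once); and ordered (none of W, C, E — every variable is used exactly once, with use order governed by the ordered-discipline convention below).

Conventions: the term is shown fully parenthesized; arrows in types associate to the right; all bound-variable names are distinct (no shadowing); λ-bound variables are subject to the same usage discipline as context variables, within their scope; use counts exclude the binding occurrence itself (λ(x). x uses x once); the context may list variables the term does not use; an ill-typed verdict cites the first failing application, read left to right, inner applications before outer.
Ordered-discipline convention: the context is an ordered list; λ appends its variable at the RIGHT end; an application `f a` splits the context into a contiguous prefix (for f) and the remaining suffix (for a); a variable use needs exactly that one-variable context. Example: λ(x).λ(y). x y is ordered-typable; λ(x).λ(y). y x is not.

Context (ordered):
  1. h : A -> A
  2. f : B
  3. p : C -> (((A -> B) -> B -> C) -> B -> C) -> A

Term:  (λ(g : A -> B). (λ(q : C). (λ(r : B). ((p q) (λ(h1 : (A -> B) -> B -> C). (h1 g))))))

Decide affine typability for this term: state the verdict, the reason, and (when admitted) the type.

yes — no duplicate uses among h, f, p, g, q, r, h1; term : (A -> B) -> C -> B -> A
use counts: h: 0; f: 0; p: 1; g (λ-bound): 1; q (λ-bound): 1; r (λ-bound): 0; h1 (λ-bound): 1
order of uses: p, q, h1, g
typing: well-typed — term : (A -> B) -> C -> B -> A
summary: ordered ✗ | linear ✗ | affine ✓ | relevant ✗ | unrestricted ✓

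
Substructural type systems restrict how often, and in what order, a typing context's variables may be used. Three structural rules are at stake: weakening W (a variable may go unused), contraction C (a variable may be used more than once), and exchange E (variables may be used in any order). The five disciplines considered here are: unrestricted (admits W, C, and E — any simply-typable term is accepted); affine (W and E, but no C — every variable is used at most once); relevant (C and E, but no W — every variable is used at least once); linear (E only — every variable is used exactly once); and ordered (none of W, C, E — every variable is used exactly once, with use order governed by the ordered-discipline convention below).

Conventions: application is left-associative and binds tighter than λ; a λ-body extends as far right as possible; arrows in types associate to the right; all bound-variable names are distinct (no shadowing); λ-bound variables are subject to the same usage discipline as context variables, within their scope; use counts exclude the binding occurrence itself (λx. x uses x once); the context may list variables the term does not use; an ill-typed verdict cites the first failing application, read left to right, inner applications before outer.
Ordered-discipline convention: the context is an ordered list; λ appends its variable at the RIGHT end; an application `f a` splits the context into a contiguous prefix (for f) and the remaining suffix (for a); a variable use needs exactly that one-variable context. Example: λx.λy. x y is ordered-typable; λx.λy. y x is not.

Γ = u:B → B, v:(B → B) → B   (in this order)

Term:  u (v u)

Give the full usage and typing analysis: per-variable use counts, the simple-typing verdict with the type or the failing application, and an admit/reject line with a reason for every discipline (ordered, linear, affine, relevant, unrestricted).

usage: u ×2, v ×1
use order (left to right): u, v, u
typing: well-typed — term : B
ordered: ✗ — needs contraction — u ×2
linear: ✗ — needs contraction — u ×2
affine: ✗ — needs contraction — u ×2
relevant: ✓ — u, v: all used, weakening unneeded
unrestricted: ✓ — typability at B is all that's needed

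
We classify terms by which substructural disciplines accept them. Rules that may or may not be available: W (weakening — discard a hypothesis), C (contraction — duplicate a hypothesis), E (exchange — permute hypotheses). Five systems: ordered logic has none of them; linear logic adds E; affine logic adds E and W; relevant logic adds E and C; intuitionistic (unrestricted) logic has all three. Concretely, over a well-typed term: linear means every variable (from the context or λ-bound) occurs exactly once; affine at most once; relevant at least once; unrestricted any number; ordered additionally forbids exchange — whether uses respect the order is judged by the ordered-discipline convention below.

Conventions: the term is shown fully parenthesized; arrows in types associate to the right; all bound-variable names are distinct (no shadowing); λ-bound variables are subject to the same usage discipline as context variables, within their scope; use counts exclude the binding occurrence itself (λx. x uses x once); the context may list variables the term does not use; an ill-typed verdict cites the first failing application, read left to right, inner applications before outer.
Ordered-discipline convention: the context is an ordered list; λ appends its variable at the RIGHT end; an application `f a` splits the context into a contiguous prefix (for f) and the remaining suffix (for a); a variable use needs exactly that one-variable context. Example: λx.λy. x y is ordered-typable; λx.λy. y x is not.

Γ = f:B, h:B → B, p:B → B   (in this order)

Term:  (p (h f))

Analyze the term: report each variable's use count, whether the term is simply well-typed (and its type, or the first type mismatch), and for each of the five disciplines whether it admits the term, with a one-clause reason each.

counts: f: 1×; h: 1×; p: 1×
use order (left to right): p, h, f
typing: well-typed — term : B
ordered: ✗, no ordered split (uses run p, h, f)
linear: ✓, f, h, p: one use apiece
affine: ✓, none of f, h, p used more than once
relevant: ✓, none of f, h, p goes unused
unrestricted: ✓, simply typable at B; W, C, E all held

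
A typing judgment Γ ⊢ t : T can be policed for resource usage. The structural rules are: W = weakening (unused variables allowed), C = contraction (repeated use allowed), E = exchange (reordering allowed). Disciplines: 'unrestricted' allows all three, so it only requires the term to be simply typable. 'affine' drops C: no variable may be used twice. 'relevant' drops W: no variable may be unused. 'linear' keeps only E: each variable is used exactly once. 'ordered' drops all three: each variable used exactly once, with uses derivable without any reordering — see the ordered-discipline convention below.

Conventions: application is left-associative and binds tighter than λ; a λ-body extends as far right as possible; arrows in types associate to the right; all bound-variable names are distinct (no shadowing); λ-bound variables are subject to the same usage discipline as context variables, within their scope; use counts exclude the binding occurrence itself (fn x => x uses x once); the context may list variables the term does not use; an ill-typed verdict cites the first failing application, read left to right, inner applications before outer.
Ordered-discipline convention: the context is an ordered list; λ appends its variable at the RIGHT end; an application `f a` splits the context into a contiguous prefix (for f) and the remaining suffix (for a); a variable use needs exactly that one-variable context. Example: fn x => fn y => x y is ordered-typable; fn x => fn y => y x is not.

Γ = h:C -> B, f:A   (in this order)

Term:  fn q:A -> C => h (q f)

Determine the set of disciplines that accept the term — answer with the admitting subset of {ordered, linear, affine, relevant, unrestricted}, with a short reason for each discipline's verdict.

admitted by: linear, affine, relevant, unrestricted
usage: h: 1×, f: 1×, q [bound]: 1×
order of uses: h, q, f
typing: the term checks, with type (A -> C) -> B
ordered: ✗ — no contiguous prefix/suffix split fits h, q, f
linear: ✓ — single use per variable (h, f, q)
affine: ✓ — at most one use each (h, f, q)
relevant: ✓ — every one of h, f, q appears
unrestricted: ✓ — well-typed at (A -> C) -> B; no restrictions here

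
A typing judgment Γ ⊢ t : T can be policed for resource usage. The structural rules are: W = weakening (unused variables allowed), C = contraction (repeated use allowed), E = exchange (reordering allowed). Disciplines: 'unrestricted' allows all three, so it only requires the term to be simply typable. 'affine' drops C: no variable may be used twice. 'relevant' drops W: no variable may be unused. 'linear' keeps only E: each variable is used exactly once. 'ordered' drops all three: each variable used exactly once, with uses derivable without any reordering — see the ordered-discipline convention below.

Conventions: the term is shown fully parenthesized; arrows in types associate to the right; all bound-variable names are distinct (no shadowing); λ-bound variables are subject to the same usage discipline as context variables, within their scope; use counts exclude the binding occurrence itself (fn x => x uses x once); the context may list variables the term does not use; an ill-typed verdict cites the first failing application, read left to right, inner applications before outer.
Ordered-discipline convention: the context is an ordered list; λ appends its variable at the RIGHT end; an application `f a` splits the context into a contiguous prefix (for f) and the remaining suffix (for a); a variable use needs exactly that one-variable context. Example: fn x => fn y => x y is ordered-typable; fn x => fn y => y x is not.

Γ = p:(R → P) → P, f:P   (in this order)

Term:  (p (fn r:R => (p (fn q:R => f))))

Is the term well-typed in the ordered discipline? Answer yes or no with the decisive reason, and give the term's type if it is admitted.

no — uses contraction: p ×2; unused: r, q — weakening required
use counts: p: 2×; f: 1×; r (λ-bound): 0×; q (λ-bound): 0×
uses in reading order: p, p, f
typing: well-typed — term : P
all disciplines: ordered ✗, linear ✗, affine ✗, relevant ✗, unrestricted ✓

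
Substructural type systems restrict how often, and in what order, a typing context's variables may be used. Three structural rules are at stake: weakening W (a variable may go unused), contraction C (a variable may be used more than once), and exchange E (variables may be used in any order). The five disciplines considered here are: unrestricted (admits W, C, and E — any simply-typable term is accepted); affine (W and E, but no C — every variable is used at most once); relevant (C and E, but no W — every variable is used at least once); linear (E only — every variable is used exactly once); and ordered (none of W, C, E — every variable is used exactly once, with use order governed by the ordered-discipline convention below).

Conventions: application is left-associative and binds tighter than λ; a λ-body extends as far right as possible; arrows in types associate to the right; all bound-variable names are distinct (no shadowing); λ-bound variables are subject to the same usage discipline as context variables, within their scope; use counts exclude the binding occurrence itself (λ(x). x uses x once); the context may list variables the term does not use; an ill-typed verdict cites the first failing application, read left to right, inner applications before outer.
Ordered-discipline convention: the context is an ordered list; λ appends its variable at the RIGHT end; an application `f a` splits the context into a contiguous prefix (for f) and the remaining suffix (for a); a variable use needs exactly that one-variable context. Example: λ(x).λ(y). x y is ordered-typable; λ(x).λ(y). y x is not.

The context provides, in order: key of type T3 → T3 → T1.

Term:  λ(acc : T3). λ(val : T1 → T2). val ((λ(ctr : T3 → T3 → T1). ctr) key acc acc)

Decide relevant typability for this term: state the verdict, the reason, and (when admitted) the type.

yes — none of key, acc, val, ctr goes unused; term : T3 → (T1 → T2) → T2
variable uses: key: 1×, acc (λ-bound): 2×, val (λ-bound): 1×, ctr (λ-bound): 1×
use order (left to right): val, ctr, key, acc, acc
typing: ✓ — T3 → (T1 → T2) → T2
across the five disciplines: ordered ✗; linear ✗; affine ✗; relevant ✓; unrestricted ✓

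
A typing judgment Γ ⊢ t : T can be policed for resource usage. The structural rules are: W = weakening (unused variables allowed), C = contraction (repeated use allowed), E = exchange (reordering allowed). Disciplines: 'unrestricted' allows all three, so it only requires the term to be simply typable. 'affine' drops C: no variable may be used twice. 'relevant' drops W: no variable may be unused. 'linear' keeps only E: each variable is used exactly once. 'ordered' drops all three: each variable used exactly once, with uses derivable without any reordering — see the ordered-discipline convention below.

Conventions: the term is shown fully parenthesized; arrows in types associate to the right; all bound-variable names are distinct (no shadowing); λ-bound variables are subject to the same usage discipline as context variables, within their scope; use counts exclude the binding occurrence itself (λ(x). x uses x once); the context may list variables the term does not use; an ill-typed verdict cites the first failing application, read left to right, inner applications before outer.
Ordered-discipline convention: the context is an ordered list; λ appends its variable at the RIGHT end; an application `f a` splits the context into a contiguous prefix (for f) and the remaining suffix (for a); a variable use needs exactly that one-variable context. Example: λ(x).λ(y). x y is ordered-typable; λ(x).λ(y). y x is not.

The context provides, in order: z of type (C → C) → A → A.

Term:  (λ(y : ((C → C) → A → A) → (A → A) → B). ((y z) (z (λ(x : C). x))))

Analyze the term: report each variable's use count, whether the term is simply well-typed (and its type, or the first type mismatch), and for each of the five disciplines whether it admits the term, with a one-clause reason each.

variable uses: z: 2, y [bound]: 1, x [bound]: 1
uses in reading order: y, z, z, x
typing: well-typed at (((C → C) → A → A) → (A → A) → B) → B
ordered: ✗, z ×2 used more than once (contraction)
linear: ✗, z ×2 used more than once (contraction)
affine: ✗, z ×2 used more than once (contraction)
relevant: ✓, at least one use each (z, y, x)
unrestricted: ✓, simply typable at (((C → C) → A → A) → (A → A) → B) → B; W, C, E all held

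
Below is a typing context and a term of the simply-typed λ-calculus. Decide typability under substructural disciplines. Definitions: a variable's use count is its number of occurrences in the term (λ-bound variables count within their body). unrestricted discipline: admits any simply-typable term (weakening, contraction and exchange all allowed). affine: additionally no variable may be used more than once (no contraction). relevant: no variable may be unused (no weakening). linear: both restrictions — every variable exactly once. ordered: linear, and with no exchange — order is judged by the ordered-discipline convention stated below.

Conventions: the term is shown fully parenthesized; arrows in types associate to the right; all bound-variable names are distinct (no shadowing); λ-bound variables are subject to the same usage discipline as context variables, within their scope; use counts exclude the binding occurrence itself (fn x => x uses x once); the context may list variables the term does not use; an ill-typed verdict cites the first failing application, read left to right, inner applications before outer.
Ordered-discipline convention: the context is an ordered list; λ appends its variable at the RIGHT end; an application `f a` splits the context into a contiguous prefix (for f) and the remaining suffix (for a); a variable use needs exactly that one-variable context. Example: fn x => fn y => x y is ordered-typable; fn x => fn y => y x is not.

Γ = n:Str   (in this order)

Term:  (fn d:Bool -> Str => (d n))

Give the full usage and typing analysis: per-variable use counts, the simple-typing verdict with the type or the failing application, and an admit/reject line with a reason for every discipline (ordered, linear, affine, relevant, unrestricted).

counts: n: 1×; d (bound): 1×
use order (left to right): d, n
typing: ill-typed: a function awaiting Bool gets Str
ordered: ✗ — fails simple typing
linear: ✗ — a type mismatch blocks all five
affine: ✗ — the type mismatch rejects it
relevant: ✗ — not simply typable
unrestricted: ✗ — fails simple typing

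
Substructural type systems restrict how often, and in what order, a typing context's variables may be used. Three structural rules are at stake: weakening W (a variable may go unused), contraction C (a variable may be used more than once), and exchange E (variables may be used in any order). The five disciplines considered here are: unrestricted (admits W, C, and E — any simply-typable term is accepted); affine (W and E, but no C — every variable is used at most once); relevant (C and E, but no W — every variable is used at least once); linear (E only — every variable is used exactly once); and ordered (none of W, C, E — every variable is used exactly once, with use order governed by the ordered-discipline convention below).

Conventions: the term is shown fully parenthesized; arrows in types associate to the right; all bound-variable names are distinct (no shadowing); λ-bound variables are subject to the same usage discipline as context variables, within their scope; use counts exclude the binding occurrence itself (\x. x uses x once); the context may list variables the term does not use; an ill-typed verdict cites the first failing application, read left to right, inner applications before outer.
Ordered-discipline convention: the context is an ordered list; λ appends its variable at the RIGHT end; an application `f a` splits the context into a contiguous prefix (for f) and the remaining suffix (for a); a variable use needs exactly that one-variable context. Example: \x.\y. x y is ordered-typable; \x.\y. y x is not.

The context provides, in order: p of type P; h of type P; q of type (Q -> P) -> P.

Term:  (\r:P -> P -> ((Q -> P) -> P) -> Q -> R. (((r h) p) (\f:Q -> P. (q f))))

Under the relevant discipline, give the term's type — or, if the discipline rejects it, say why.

term : (P -> P -> ((Q -> P) -> P) -> Q -> R) -> Q -> R
variable uses: p ×1, h ×1, q ×1, r (λ-bound) ×1, f (λ-bound) ×1
order of uses: r, h, p, q, f
typing: ✓ — (P -> P -> ((Q -> P) -> P) -> Q -> R) -> Q -> R
all disciplines: ordered ✗ | linear ✓ | affine ✓ | relevant ✓ | unrestricted ✓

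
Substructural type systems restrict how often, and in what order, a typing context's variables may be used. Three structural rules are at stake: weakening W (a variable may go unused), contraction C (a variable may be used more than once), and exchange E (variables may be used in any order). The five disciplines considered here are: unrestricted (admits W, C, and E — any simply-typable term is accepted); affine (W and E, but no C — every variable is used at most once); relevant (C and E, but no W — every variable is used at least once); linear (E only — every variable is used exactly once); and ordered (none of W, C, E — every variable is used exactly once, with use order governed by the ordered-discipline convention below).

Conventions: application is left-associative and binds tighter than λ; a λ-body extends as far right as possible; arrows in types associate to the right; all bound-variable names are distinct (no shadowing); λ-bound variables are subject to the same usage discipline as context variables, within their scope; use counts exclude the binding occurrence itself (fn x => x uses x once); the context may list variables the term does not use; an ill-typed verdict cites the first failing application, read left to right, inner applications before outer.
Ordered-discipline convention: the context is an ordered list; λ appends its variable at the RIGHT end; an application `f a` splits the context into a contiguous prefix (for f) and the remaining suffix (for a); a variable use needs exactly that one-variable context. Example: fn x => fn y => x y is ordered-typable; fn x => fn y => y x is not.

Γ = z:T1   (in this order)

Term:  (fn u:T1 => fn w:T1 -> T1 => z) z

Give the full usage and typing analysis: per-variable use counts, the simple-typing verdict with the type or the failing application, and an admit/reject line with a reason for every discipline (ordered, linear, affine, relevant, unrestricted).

usage: z: 2×; u [bound]: 0×; w [bound]: 0×
uses in reading order: z, z
typing: well-typed — term : (T1 -> T1) -> T1
ordered: ✗ — needs contraction — z ×2; unused: u, w — weakening required
linear: ✗ — needs contraction — z ×2; unused: u, w — weakening required
affine: ✗ — needs contraction — z ×2
relevant: ✗ — unused: u, w — weakening required
unrestricted: ✓ — well-typed at (T1 -> T1) -> T1; no restrictions here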